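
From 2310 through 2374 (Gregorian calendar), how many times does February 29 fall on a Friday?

2

Leap years in 2310–2374: 16 of them.
Feb 29 weekday advances by 5 (mod 7) from one leap year to the next four years later (or differs when a century non-leap intervenes).
Leap-day weekdays: 2312:Thu 2316:Tue 2320:Sun 2324:Fri✓ 2328:Wed 2332:Mon 2336:Sat 2340:Thu 2344:Tue 2348:Sun 2352:Fri✓ 2356:Wed 2360:Mon 2364:Sat 2368:Thu 2372:Tue
Friday: 2324, 2352 → 2.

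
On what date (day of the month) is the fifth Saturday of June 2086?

June 1, 2086 is a Saturday, so the first Saturday is the 1st.
The fifth Saturday is 1 + 28 = 29.

29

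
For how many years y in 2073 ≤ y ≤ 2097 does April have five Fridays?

April has 30 days; it has five Fridays when Friday falls among the first (month-length − 28) days — i.e. when April 1 is one of Friday/Thursday.
April 1 by year: 2073:Sat 2074:Sun 2075:Mon 2076:Wed 2077:Thu✓ 2078:Fri✓ 2079:Sat 2080:Mon 2081:Tue 2082:Wed 2083:Thu✓ 2084:Sat 2085:Sun 2086:Mon 2087:Tue 2088:Thu✓ 2089:Fri✓ 2090:Sat 2091:Sun 2092:Tue 2093:Wed 2094:Thu✓ 2095:Fri✓ 2096:Sun 2097:Mon
Years with five Fridays: 2077, 2078, 2083, 2088, 2089, 2094, 2095 → 7.

7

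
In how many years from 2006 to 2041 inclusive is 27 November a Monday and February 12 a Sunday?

4

Check each year's weekday for 27 November and February 12:
  2006: Mon/Sun ✓  2007: Tue/Mon  2008: Thu/Tue  2009: Fri/Thu  2010: Sat/Fri  2011: Sun/Sat  2012: Tue/Sun  2013: Wed/Tue  2014: Thu/Wed  2015: Fri/Thu  2016: Sun/Fri  2017: Mon/Sun ✓  2018: Tue/Mon  2019: Wed/Tue  …(8 more)…  2028: Mon/Sat  2029: Tue/Mon  2030: Wed/Tue  2031: Thu/Wed  2032: Sat/Thu  2033: Sun/Sat  2034: Mon/Sun ✓  2035: Tue/Mon  2036: Thu/Tue  2037: Fri/Thu  2038: Sat/Fri  2039: Sun/Sat  2040: Tue/Sun  2041: Wed/Tue
Both conditions hold in: 2006, 2017, 2023, 2034 — 4.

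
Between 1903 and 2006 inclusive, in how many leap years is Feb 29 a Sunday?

Leap years in 1903–2006: 26 of them.
Feb 29 weekday advances by 5 (mod 7) from one leap year to the next four years later (or differs when a century non-leap intervenes).
Leap-day weekdays: 1904:Mon 1908:Sat 1912:Thu 1916:Tue 1920:Sun✓ 1924:Fri 1928:Wed 1932:Mon 1936:Sat 1940:Thu 1944:Tue 1948:Sun✓ 1952:Fri 1956:Wed 1960:Mon 1964:Sat 1968:Thu 1972:Tue 1976:Sun✓ 1980:Fri 1984:Wed 1988:Mon 1992:Sat 1996:Thu 2000:Tue 2004:Sun✓
Sunday: 1920, 1948, 1976, 2004 → 4.

4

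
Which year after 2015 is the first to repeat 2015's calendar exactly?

2026

Two years share a calendar iff Jan 1 falls on the same weekday and both are leap or both are common. 2015: Jan 1 is Thursday, common year.
2016: Jan 1 Friday, leap
2017: Jan 1 Sunday, common
2018: Jan 1 Monday, common
2019: Jan 1 Tuesday, common
2020: Jan 1 Wednesday, leap
2021: Jan 1 Friday, common
2022: Jan 1 Saturday, common
2023: Jan 1 Sunday, common
2024: Jan 1 Monday, leap
2025: Jan 1 Wednesday, common
2026: Jan 1 Thursday, common
2026 matches on both conditions.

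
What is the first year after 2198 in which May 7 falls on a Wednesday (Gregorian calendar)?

From one year to the next, a fixed date's weekday advances by 1, or by 2 when a Feb 29 lies between the two dates.
2198: May 7 is Monday.
2199: Tuesday (+1)
2200: Wednesday (+1)
May 7 falls on a Wednesday in 2200.

2200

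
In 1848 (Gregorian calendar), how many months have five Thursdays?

A month of length L has five Thursdays iff its first Thursday is on day ≤ L−28 (so day 1–3 in a 31-day month, 1–2 in a 30-day month, day 1 in a leap February).
Checking each month of 1848: Jan starts Sat (31d); Feb starts Tue (29d); Mar starts Wed (31d) ✓; Apr starts Sat (30d); May starts Mon (31d); Jun starts Thu (30d) ✓; Jul starts Sat (31d); Aug starts Tue (31d) ✓; Sep starts Fri (30d); Oct starts Sun (31d); Nov starts Wed (30d) ✓; Dec starts Fri (31d).
Five-Thursday months: March, June, August, November → 4.

4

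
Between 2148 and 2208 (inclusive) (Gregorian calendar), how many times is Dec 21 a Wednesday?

Track Dec 21's weekday year by year (advancing +1, or +2 across a Feb 29):
  2148: Sat  2149: Sun (+1)  2150: Mon (+1)  2151: Tue (+1)  2152: Thu (+2)
  2153: Fri (+1)  2154: Sat (+1)  2155: Sun (+1)  2156: Tue (+2)  2157: Wed (+1) ✓
  2158: Thu (+1)  2159: Fri (+1)  2160: Sun (+2)  2161: Mon (+1)  … (33 more years) …
  2195: Mon (+1)  2196: Wed (+2) ✓  2197: Thu (+1)  2198: Fri (+1)  2199: Sat (+1)
  2200: Sun (+1)  2201: Mon (+1)  2202: Tue (+1)  2203: Wed (+1) ✓  2204: Fri (+2)
  2205: Sat (+1)  2206: Sun (+1)  2207: Mon (+1)  2208: Wed (+2) ✓
Wednesday years: 2157, 2163, 2168, 2174, 2185, 2191, 2196, 2203, 2208 — 9 in total.

9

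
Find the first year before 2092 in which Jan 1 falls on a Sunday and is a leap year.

Jan 1 advances by 2 weekdays after a leap year and by 1 after a common year.
2092: Jan 1 is Tuesday (leap).
2091: Monday
2090: Sunday
2089: Saturday
2088: Thursday (leap)
2087: Wednesday
2086: Tuesday
2085: Monday
2084: Saturday (leap)
2083: Friday
2082: Thursday
2081: Wednesday
2080: Monday (leap)
2079: Sunday
2078: Saturday
2077: Friday
2076: Wednesday (leap)
2075: Tuesday
2074: Monday
2073: Sunday
2072: Friday (leap)
2071: Thursday
2070: Wednesday
2069: Tuesday
2068: Sunday (leap)
2068 begins on a Sunday and is a leap year.

2068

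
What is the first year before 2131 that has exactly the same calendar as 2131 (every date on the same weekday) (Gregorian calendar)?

Two years share a calendar iff Jan 1 falls on the same weekday and both are leap or both are common. 2131: Jan 1 is Monday, common year.
2130: Jan 1 Sunday, common
2129: Jan 1 Saturday, common
2128: Jan 1 Thursday, leap
2127: Jan 1 Wednesday, common
2126: Jan 1 Tuesday, common
2125: Jan 1 Monday, common
2125 matches on both conditions.

2125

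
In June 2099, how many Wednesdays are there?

4

June 2099 has 30 days and begins on Monday.
The first Wednesday is June 3.
Wednesdays fall on 3, 10, 17, 24 — that's 4.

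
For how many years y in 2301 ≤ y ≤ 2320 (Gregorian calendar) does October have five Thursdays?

October has 31 days; it has five Thursdays when Thursday falls among the first (month-length − 28) days — i.e. when October 1 is one of Thursday/Wednesday/Tuesday.
October 1 by year: 2301:Tue✓ 2302:Wed✓ 2303:Thu✓ 2304:Sat 2305:Sun 2306:Mon 2307:Tue✓ 2308:Thu✓ 2309:Fri 2310:Sat 2311:Sun 2312:Tue✓ 2313:Wed✓ 2314:Thu✓ 2315:Fri 2316:Sun 2317:Mon 2318:Tue✓ 2319:Wed✓ 2320:Fri
Years with five Thursdays: 2301, 2302, 2303, 2307, 2308, 2312, 2313, 2314, 2318, 2319 → 10.

10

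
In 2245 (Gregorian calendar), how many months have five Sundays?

4

A month of length L has five Sundays iff its first Sunday is on day ≤ L−28 (so day 1–3 in a 31-day month, 1–2 in a 30-day month, day 1 in a leap February).
Checking each month of 2245: Jan starts Wed (31d); Feb starts Sat (28d); Mar starts Sat (31d) ✓; Apr starts Tue (30d); May starts Thu (31d); Jun starts Sun (30d) ✓; Jul starts Tue (31d); Aug starts Fri (31d) ✓; Sep starts Mon (30d); Oct starts Wed (31d); Nov starts Sat (30d) ✓; Dec starts Mon (31d).
Five-Sunday months: March, June, August, November → 4.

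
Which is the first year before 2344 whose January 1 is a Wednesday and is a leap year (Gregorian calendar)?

2336

Jan 1 advances by 2 weekdays after a leap year and by 1 after a common year.
2344: Jan 1 is Saturday (leap).
2343: Friday
2342: Thursday
2341: Wednesday
2340: Monday (leap)
2339: Sunday
2338: Saturday
2337: Friday
2336: Wednesday (leap)
2336 begins on a Wednesday and is a leap year.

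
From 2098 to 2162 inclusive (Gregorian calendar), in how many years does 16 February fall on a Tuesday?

Track 16 February's weekday year by year (advancing +1, or +2 across a Feb 29):
  2098: Sun  2099: Mon (+1)  2100: Tue (+1) ✓  2101: Wed (+1)  2102: Thu (+1)
  2103: Fri (+1)  2104: Sat (+1)  2105: Mon (+2)  2106: Tue (+1) ✓  2107: Wed (+1)
  2108: Thu (+1)  2109: Sat (+2)  2110: Sun (+1)  2111: Mon (+1)  … (37 more years) …
  2149: Sun (+2)  2150: Mon (+1)  2151: Tue (+1) ✓  2152: Wed (+1)  2153: Fri (+2)
  2154: Sat (+1)  2155: Sun (+1)  2156: Mon (+1)  2157: Wed (+2)  2158: Thu (+1)
  2159: Fri (+1)  2160: Sat (+1)  2161: Mon (+2)  2162: Tue (+1) ✓
Tuesday years: 2100, 2106, 2112, 2117, 2123, 2134, 2140, 2145, 2151, 2162 — 10 in total.

10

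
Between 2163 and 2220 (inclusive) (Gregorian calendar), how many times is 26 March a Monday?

Track 26 March's weekday year by year (advancing +1, or +2 across a Feb 29):
  2163: Sat  2164: Mon (+2) ✓  2165: Tue (+1)  2166: Wed (+1)  2167: Thu (+1)
  2168: Sat (+2)  2169: Sun (+1)  2170: Mon (+1) ✓  2171: Tue (+1)  2172: Thu (+2)
  2173: Fri (+1)  2174: Sat (+1)  2175: Sun (+1)  2176: Tue (+2)  … (30 more years) …
  2207: Thu (+1)  2208: Sat (+2)  2209: Sun (+1)  2210: Mon (+1) ✓  2211: Tue (+1)
  2212: Thu (+2)  2213: Fri (+1)  2214: Sat (+1)  2215: Sun (+1)  2216: Tue (+2)
  2217: Wed (+1)  2218: Thu (+1)  2219: Fri (+1)  2220: Sun (+2)
Monday years: 2164, 2170, 2181, 2187, 2192, 2198, 2204, 2210 — 8 in total.

8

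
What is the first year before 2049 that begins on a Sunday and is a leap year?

Jan 1 advances by 2 weekdays after a leap year and by 1 after a common year.
2049: Jan 1 is Friday.
2048: Wednesday (leap)
2047: Tuesday
2046: Monday
2045: Sunday
2044: Friday (leap)
2043: Thursday
2042: Wednesday
2041: Tuesday
2040: Sunday (leap)
2040 begins on a Sunday and is a leap year.

2040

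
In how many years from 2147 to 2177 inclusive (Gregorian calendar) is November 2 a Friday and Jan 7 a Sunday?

3

Check each year's weekday for November 2 and Jan 7:
  2147: Thu/Sat  2148: Sat/Sun  2149: Sun/Tue  2150: Mon/Wed  2151: Tue/Thu  2152: Thu/Fri  2153: Fri/Sun ✓  2154: Sat/Mon  2155: Sun/Tue  2156: Tue/Wed  2157: Wed/Fri  2158: Thu/Sat  2159: Fri/Sun ✓  2160: Sun/Mon  …(3 more)…  2164: Fri/Sat  2165: Sat/Mon  2166: Sun/Tue  2167: Mon/Wed  2168: Wed/Thu  2169: Thu/Sat  2170: Fri/Sun ✓  2171: Sat/Mon  2172: Mon/Tue  2173: Tue/Thu  2174: Wed/Fri  2175: Thu/Sat  2176: Sat/Sun  2177: Sun/Tue
Both conditions hold in: 2153, 2159, 2170 — 3.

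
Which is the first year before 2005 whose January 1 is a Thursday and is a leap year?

Jan 1 advances by 2 weekdays after a leap year and by 1 after a common year.
2005: Jan 1 is Saturday.
2004: Thursday (leap)
2004 begins on a Thursday and is a leap year.

2004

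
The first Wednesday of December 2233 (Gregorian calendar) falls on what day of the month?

4

December 1, 2233 is a Sunday, so the first Wednesday is the 4th.
The first Wednesday is 4 + 0 = 4.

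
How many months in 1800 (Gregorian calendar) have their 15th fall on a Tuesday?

Check the 15th of each month of 1800: Jan 15: Wed, Feb 15: Sat, Mar 15: Sat, Apr 15: Tue, May 15: Thu, Jun 15: Sun, Jul 15: Tue, Aug 15: Fri, Sep 15: Mon, Oct 15: Wed, Nov 15: Sat, Dec 15: Mon.
Tuesday occurs in April, July — 2 months.

2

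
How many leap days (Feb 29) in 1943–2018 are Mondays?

Leap years in 1943–2018: 19 of them.
Feb 29 weekday advances by 5 (mod 7) from one leap year to the next four years later (or differs when a century non-leap intervenes).
Leap-day weekdays: 1944:Tue 1948:Sun 1952:Fri 1956:Wed 1960:Mon✓ 1964:Sat 1968:Thu 1972:Tue 1976:Sun 1980:Fri 1984:Wed 1988:Mon✓ 1992:Sat 1996:Thu 2000:Tue 2004:Sun 2008:Fri 2012:Wed 2016:Mon✓
Monday: 1960, 1988, 2016 → 3.

3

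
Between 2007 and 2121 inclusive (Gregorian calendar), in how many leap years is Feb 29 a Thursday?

Leap years in 2007–2121: 28 of them.
Feb 29 weekday advances by 5 (mod 7) from one leap year to the next four years later (or differs when a century non-leap intervenes).
Leap-day weekdays: 2008:Fri 2012:Wed 2016:Mon 2020:Sat 2024:Thu✓ 2028:Tue 2032:Sun 2036:Fri 2040:Wed 2044:Mon 2048:Sat 2052:Thu✓ 2056:Tue 2060:Sun 2064:Fri 2068:Wed 2072:Mon 2076:Sat 2080:Thu✓ 2084:Tue 2088:Sun 2092:Fri 2096:Wed 2104:Fri 2108:Wed 2112:Mon 2116:Sat 2120:Thu✓
Thursday: 2024, 2052, 2080, 2120 → 4.

4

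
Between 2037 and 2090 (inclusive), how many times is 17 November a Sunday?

Track 17 November's weekday year by year (advancing +1, or +2 across a Feb 29):
  2037: Tue  2038: Wed (+1)  2039: Thu (+1)  2040: Sat (+2)  2041: Sun (+1) ✓
  2042: Mon (+1)  2043: Tue (+1)  2044: Thu (+2)  2045: Fri (+1)  2046: Sat (+1)
  2047: Sun (+1) ✓  2048: Tue (+2)  2049: Wed (+1)  2050: Thu (+1)  … (26 more years) …
  2077: Wed (+1)  2078: Thu (+1)  2079: Fri (+1)  2080: Sun (+2) ✓  2081: Mon (+1)
  2082: Tue (+1)  2083: Wed (+1)  2084: Fri (+2)  2085: Sat (+1)  2086: Sun (+1) ✓
  2087: Mon (+1)  2088: Wed (+2)  2089: Thu (+1)  2090: Fri (+1)
Sunday years: 2041, 2047, 2052, 2058, 2069, 2075, 2080, 2086 — 8 in total.

8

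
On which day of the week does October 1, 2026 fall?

January 1, 2026 is a Thursday.
October 1 is day 274 of the year, i.e. 273 days after Jan 1.
273 mod 7 = 0, so advance 0 weekdays from Thursday: Thursday.

Thursday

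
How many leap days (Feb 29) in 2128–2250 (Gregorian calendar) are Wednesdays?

Leap years in 2128–2250: 30 of them.
Feb 29 weekday advances by 5 (mod 7) from one leap year to the next four years later (or differs when a century non-leap intervenes).
Leap-day weekdays: 2128:Sun 2132:Fri 2136:Wed✓ 2140:Mon 2144:Sat 2148:Thu 2152:Tue 2156:Sun 2160:Fri 2164:Wed✓ 2168:Mon 2172:Sat 2176:Thu …(4 more)… 2196:Mon 2204:Wed✓ 2208:Mon 2212:Sat 2216:Thu 2220:Tue 2224:Sun 2228:Fri 2232:Wed✓ 2236:Mon 2240:Sat 2244:Thu 2248:Tue
Wednesday: 2136, 2164, 2192, 2204, 2232 → 5.

5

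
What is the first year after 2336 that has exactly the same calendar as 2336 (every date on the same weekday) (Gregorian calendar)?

2364

Two years share a calendar iff Jan 1 falls on the same weekday and both are leap or both are common. 2336: Jan 1 is Wednesday, leap year.
2337: Jan 1 Friday, common
2338: Jan 1 Saturday, common
2339: Jan 1 Sunday, common
2340: Jan 1 Monday, leap
2341: Jan 1 Wednesday, common
2342: Jan 1 Thursday, common
2343: Jan 1 Friday, common
2344: Jan 1 Saturday, leap
2345: Jan 1 Monday, common
2346: Jan 1 Tuesday, common
2347: Jan 1 Wednesday, common
2348: Jan 1 Thursday, leap
2349: Jan 1 Saturday, common
2350: Jan 1 Sunday, common
2351: Jan 1 Monday, common
2352: Jan 1 Tuesday, leap
2353: Jan 1 Thursday, common
2354: Jan 1 Friday, common
2355: Jan 1 Saturday, common
2356: Jan 1 Sunday, leap
2357: Jan 1 Tuesday, common
2358: Jan 1 Wednesday, common
2359: Jan 1 Thursday, common
2360: Jan 1 Friday, leap
2361: Jan 1 Sunday, common
2362: Jan 1 Monday, common
2363: Jan 1 Tuesday, common
2364: Jan 1 Wednesday, leap
2364 matches on both conditions.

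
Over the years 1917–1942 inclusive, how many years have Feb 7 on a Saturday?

4

Track Feb 7's weekday year by year (advancing +1, or +2 across a Feb 29):
  1917: Wed  1918: Thu (+1)  1919: Fri (+1)  1920: Sat (+1) ✓  1921: Mon (+2)
  1922: Tue (+1)  1923: Wed (+1)  1924: Thu (+1)  1925: Sat (+2) ✓  1926: Sun (+1)
  1927: Mon (+1)  1928: Tue (+1)  1929: Thu (+2)  1930: Fri (+1)  1931: Sat (+1) ✓
  1932: Sun (+1)  1933: Tue (+2)  1934: Wed (+1)  1935: Thu (+1)  1936: Fri (+1)
  1937: Sun (+2)  1938: Mon (+1)  1939: Tue (+1)  1940: Wed (+1)  1941: Fri (+2)
  1942: Sat (+1) ✓
Saturday years: 1920, 1925, 1931, 1942 — 4 in total.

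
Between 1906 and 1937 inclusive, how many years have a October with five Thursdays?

October has 31 days; it has five Thursdays when Thursday falls among the first (month-length − 28) days — i.e. when October 1 is one of Thursday/Wednesday/Tuesday.
October 1 by year: 1906:Mon 1907:Tue✓ 1908:Thu✓ 1909:Fri 1910:Sat 1911:Sun 1912:Tue✓ 1913:Wed✓ 1914:Thu✓ 1915:Fri 1916:Sun 1917:Mon 1918:Tue✓ 1919:Wed✓ 1920:Fri 1921:Sat 1922:Sun 1923:Mon 1924:Wed✓ 1925:Thu✓ 1926:Fri 1927:Sat 1928:Mon 1929:Tue✓ 1930:Wed✓ 1931:Thu✓ 1932:Sat 1933:Sun 1934:Mon 1935:Tue✓ 1936:Thu✓ 1937:Fri
Years with five Thursdays: 1907, 1908, 1912, 1913, 1914, 1918, 1919, 1924, 1925, 1929, 1930, 1931, 1935, 1936 → 14.

14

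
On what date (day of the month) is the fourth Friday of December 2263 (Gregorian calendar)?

25

December 1, 2263 is a Tuesday, so the first Friday is the 4th.
The fourth Friday is 4 + 21 = 25.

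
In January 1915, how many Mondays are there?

4

January 1915 has 31 days and begins on Friday.
The first Monday is January 4.
Mondays fall on 4, 11, 18, 25 — that's 4.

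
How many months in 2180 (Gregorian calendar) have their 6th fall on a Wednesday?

2

Check the 6th of each month of 2180: Jan 6: Thu, Feb 6: Sun, Mar 6: Mon, Apr 6: Thu, May 6: Sat, Jun 6: Tue, Jul 6: Thu, Aug 6: Sun, Sep 6: Wed, Oct 6: Fri, Nov 6: Mon, Dec 6: Wed.
Wednesday occurs in September, December — 2 months.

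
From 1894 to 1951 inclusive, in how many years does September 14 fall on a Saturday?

Track September 14's weekday year by year (advancing +1, or +2 across a Feb 29):
  1894: Fri  1895: Sat (+1) ✓  1896: Mon (+2)  1897: Tue (+1)  1898: Wed (+1)
  1899: Thu (+1)  1900: Fri (+1)  1901: Sat (+1) ✓  1902: Sun (+1)  1903: Mon (+1)
  1904: Wed (+2)  1905: Thu (+1)  1906: Fri (+1)  1907: Sat (+1) ✓  … (30 more years) …
  1938: Wed (+1)  1939: Thu (+1)  1940: Sat (+2) ✓  1941: Sun (+1)  1942: Mon (+1)
  1943: Tue (+1)  1944: Thu (+2)  1945: Fri (+1)  1946: Sat (+1) ✓  1947: Sun (+1)
  1948: Tue (+2)  1949: Wed (+1)  1950: Thu (+1)  1951: Fri (+1)
Saturday years: 1895, 1901, 1907, 1912, 1918, 1929, 1935, 1940, 1946 — 9 in total.

9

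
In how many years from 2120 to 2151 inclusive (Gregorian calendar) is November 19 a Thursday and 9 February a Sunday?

1

Check each year's weekday for November 19 and 9 February:
  2120: Tue/Fri  2121: Wed/Sun  2122: Thu/Mon  2123: Fri/Tue  2124: Sun/Wed  2125: Mon/Fri  2126: Tue/Sat  2127: Wed/Sun  2128: Fri/Mon  2129: Sat/Wed  2130: Sun/Thu  2131: Mon/Fri  2132: Wed/Sat  2133: Thu/Mon  …(4 more)…  2138: Wed/Sun  2139: Thu/Mon  2140: Sat/Tue  2141: Sun/Thu  2142: Mon/Fri  2143: Tue/Sat  2144: Thu/Sun ✓  2145: Fri/Tue  2146: Sat/Wed  2147: Sun/Thu  2148: Tue/Fri  2149: Wed/Sun  2150: Thu/Mon  2151: Fri/Tue
Both conditions hold in: 2144 — 1.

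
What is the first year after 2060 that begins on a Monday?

2063

Jan 1 advances by 2 weekdays after a leap year and by 1 after a common year.
2060: Jan 1 is Thursday (leap).
2061: Saturday
2062: Sunday
2063: Monday
2063 begins on a Monday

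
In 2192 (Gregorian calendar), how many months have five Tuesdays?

A month of length L has five Tuesdays iff its first Tuesday is on day ≤ L−28 (so day 1–3 in a 31-day month, 1–2 in a 30-day month, day 1 in a leap February).
Checking each month of 2192: Jan starts Sun (31d) ✓; Feb starts Wed (29d); Mar starts Thu (31d); Apr starts Sun (30d); May starts Tue (31d) ✓; Jun starts Fri (30d); Jul starts Sun (31d) ✓; Aug starts Wed (31d); Sep starts Sat (30d); Oct starts Mon (31d) ✓; Nov starts Thu (30d); Dec starts Sat (31d).
Five-Tuesday months: January, May, July, October → 4.

4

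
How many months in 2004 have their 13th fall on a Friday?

Check the 13th of each month of 2004: Jan 13: Tue, Feb 13: Fri, Mar 13: Sat, Apr 13: Tue, May 13: Thu, Jun 13: Sun, Jul 13: Tue, Aug 13: Fri, Sep 13: Mon, Oct 13: Wed, Nov 13: Sat, Dec 13: Mon.
Friday occurs in February, August — 2 months.

2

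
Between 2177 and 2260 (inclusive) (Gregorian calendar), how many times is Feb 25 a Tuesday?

12

Track Feb 25's weekday year by year (advancing +1, or +2 across a Feb 29):
  2177: Tue ✓  2178: Wed (+1)  2179: Thu (+1)  2180: Fri (+1)  2181: Sun (+2)
  2182: Mon (+1)  2183: Tue (+1) ✓  2184: Wed (+1)  2185: Fri (+2)  2186: Sat (+1)
  2187: Sun (+1)  2188: Mon (+1)  2189: Wed (+2)  2190: Thu (+1)  … (56 more years) …
  2247: Thu (+1)  2248: Fri (+1)  2249: Sun (+2)  2250: Mon (+1)  2251: Tue (+1) ✓
  2252: Wed (+1)  2253: Fri (+2)  2254: Sat (+1)  2255: Sun (+1)  2256: Mon (+1)
  2257: Wed (+2)  2258: Thu (+1)  2259: Fri (+1)  2260: Sat (+1)
Tuesday years: 2177, 2183, 2194, 2200, 2206, 2212, 2217, 2223, 2234, 2240, 2245, 2251 — 12 in total.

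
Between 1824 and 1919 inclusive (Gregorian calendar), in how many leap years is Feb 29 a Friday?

Leap years in 1824–1919: 23 of them.
Feb 29 weekday advances by 5 (mod 7) from one leap year to the next four years later (or differs when a century non-leap intervenes).
Leap-day weekdays: 1824:Sun 1828:Fri✓ 1832:Wed 1836:Mon 1840:Sat 1844:Thu 1848:Tue 1852:Sun 1856:Fri✓ 1860:Wed 1864:Mon 1868:Sat 1872:Thu 1876:Tue 1880:Sun 1884:Fri✓ 1888:Wed 1892:Mon 1896:Sat 1904:Mon 1908:Sat 1912:Thu 1916:Tue
Friday: 1828, 1856, 1884 → 3.

3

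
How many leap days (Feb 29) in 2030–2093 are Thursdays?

Leap years in 2030–2093: 16 of them.
Feb 29 weekday advances by 5 (mod 7) from one leap year to the next four years later (or differs when a century non-leap intervenes).
Leap-day weekdays: 2032:Sun 2036:Fri 2040:Wed 2044:Mon 2048:Sat 2052:Thu✓ 2056:Tue 2060:Sun 2064:Fri 2068:Wed 2072:Mon 2076:Sat 2080:Thu✓ 2084:Tue 2088:Sun 2092:Fri
Thursday: 2052, 2080 → 2.

2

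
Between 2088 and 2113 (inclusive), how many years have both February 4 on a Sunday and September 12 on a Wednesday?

2

Check each year's weekday for February 4 and September 12:
  2088: Wed/Sun  2089: Fri/Mon  2090: Sat/Tue  2091: Sun/Wed ✓  2092: Mon/Fri  2093: Wed/Sat  2094: Thu/Sun  2095: Fri/Mon  2096: Sat/Wed  2097: Mon/Thu  2098: Tue/Fri  2099: Wed/Sat  2100: Thu/Sun  2101: Fri/Mon  2102: Sat/Tue  2103: Sun/Wed ✓  2104: Mon/Fri  2105: Wed/Sat  2106: Thu/Sun  2107: Fri/Mon  2108: Sat/Wed  2109: Mon/Thu  2110: Tue/Fri  2111: Wed/Sat  2112: Thu/Mon  2113: Sat/Tue
Both conditions hold in: 2091, 2103 — 2.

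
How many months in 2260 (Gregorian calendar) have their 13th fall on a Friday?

3

Check the 13th of each month of 2260: Jan 13: Fri, Feb 13: Mon, Mar 13: Tue, Apr 13: Fri, May 13: Sun, Jun 13: Wed, Jul 13: Fri, Aug 13: Mon, Sep 13: Thu, Oct 13: Sat, Nov 13: Tue, Dec 13: Thu.
Friday occurs in January, April, July — 3 months.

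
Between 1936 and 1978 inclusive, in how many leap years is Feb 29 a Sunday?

2

Leap years in 1936–1978: 11 of them.
Feb 29 weekday advances by 5 (mod 7) from one leap year to the next four years later (or differs when a century non-leap intervenes).
Leap-day weekdays: 1936:Sat 1940:Thu 1944:Tue 1948:Sun✓ 1952:Fri 1956:Wed 1960:Mon 1964:Sat 1968:Thu 1972:Tue 1976:Sun✓
Sunday: 1948, 1976 → 2.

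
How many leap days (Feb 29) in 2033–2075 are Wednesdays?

2

Leap years in 2033–2075: 10 of them.
Feb 29 weekday advances by 5 (mod 7) from one leap year to the next four years later (or differs when a century non-leap intervenes).
Leap-day weekdays: 2036:Fri 2040:Wed✓ 2044:Mon 2048:Sat 2052:Thu 2056:Tue 2060:Sun 2064:Fri 2068:Wed✓ 2072:Mon
Wednesday: 2040, 2068 → 2.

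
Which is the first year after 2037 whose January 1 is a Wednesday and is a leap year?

Jan 1 advances by 2 weekdays after a leap year and by 1 after a common year.
2037: Jan 1 is Thursday.
2038: Friday
2039: Saturday
2040: Sunday (leap)
2041: Tuesday
2042: Wednesday
2043: Thursday
2044: Friday (leap)
2045: Sunday
2046: Monday
2047: Tuesday
2048: Wednesday (leap)
2048 begins on a Wednesday and is a leap year.

2048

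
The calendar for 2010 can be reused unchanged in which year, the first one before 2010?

Two years share a calendar iff Jan 1 falls on the same weekday and both are leap or both are common. 2010: Jan 1 is Friday, common year.
2009: Jan 1 Thursday, common
2008: Jan 1 Tuesday, leap
2007: Jan 1 Monday, common
2006: Jan 1 Sunday, common
2005: Jan 1 Saturday, common
2004: Jan 1 Thursday, leap
2003: Jan 1 Wednesday, common
2002: Jan 1 Tuesday, common
2001: Jan 1 Monday, common
2000: Jan 1 Saturday, leap
1999: Jan 1 Friday, common
1999 matches on both conditions.

1999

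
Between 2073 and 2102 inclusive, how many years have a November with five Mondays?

November has 30 days; it has five Mondays when Monday falls among the first (month-length − 28) days — i.e. when November 1 is one of Monday/Sunday.
November 1 by year: 2073:Wed 2074:Thu 2075:Fri 2076:Sun✓ 2077:Mon✓ 2078:Tue 2079:Wed 2080:Fri 2081:Sat 2082:Sun✓ 2083:Mon✓ 2084:Wed 2085:Thu 2086:Fri 2087:Sat 2088:Mon✓ 2089:Tue 2090:Wed 2091:Thu 2092:Sat 2093:Sun✓ 2094:Mon✓ 2095:Tue 2096:Thu 2097:Fri 2098:Sat 2099:Sun✓ 2100:Mon✓ 2101:Tue 2102:Wed
Years with five Mondays: 2076, 2077, 2082, 2083, 2088, 2093, 2094, 2099, 2100 → 9.

9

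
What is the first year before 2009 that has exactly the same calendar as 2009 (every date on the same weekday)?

Two years share a calendar iff Jan 1 falls on the same weekday and both are leap or both are common. 2009: Jan 1 is Thursday, common year.
2008: Jan 1 Tuesday, leap
2007: Jan 1 Monday, common
2006: Jan 1 Sunday, common
2005: Jan 1 Saturday, common
2004: Jan 1 Thursday, leap
2003: Jan 1 Wednesday, common
2002: Jan 1 Tuesday, common
2001: Jan 1 Monday, common
2000: Jan 1 Saturday, leap
1999: Jan 1 Friday, common
1998: Jan 1 Thursday, common
1998 matches on both conditions.

1998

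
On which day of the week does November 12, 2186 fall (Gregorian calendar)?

Sunday

January 1, 2186 is a Sunday.
November 12 is day 316 of the year, i.e. 315 days after Jan 1.
315 mod 7 = 0, so advance 0 weekdays from Sunday: Sunday.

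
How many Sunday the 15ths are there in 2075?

2

Check the 15th of each month of 2075: Jan 15: Tue, Feb 15: Fri, Mar 15: Fri, Apr 15: Mon, May 15: Wed, Jun 15: Sat, Jul 15: Mon, Aug 15: Thu, Sep 15: Sun, Oct 15: Tue, Nov 15: Fri, Dec 15: Sun.
Sunday occurs in September, December — 2 months.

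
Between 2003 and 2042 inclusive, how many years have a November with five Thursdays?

November has 30 days; it has five Thursdays when Thursday falls among the first (month-length − 28) days — i.e. when November 1 is one of Thursday/Wednesday.
November 1 by year: 2003:Sat 2004:Mon 2005:Tue 2006:Wed✓ 2007:Thu✓ 2008:Sat 2009:Sun 2010:Mon 2011:Tue 2012:Thu✓ 2013:Fri 2014:Sat 2015:Sun 2016:Tue 2017:Wed✓ …(10 more)… 2028:Wed✓ 2029:Thu✓ 2030:Fri 2031:Sat 2032:Mon 2033:Tue 2034:Wed✓ 2035:Thu✓ 2036:Sat 2037:Sun 2038:Mon 2039:Tue 2040:Thu✓ 2041:Fri 2042:Sat
Years with five Thursdays: 2006, 2007, 2012, 2017, 2018, 2023, 2028, 2029, 2034, 2035, 2040 → 11.

11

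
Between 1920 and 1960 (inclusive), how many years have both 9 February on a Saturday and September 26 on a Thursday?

4

Check each year's weekday for 9 February and September 26:
  1920: Mon/Sun  1921: Wed/Mon  1922: Thu/Tue  1923: Fri/Wed  1924: Sat/Fri  1925: Mon/Sat  1926: Tue/Sun  1927: Wed/Mon  1928: Thu/Wed  1929: Sat/Thu ✓  1930: Sun/Fri  1931: Mon/Sat  1932: Tue/Mon  1933: Thu/Tue  …(13 more)…  1947: Sun/Fri  1948: Mon/Sun  1949: Wed/Mon  1950: Thu/Tue  1951: Fri/Wed  1952: Sat/Fri  1953: Mon/Sat  1954: Tue/Sun  1955: Wed/Mon  1956: Thu/Wed  1957: Sat/Thu ✓  1958: Sun/Fri  1959: Mon/Sat  1960: Tue/Mon
Both conditions hold in: 1929, 1935, 1946, 1957 — 4.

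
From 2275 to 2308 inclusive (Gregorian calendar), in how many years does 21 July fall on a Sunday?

Track 21 July's weekday year by year (advancing +1, or +2 across a Feb 29):
  2275: Wed  2276: Fri (+2)  2277: Sat (+1)  2278: Sun (+1) ✓  2279: Mon (+1)
  2280: Wed (+2)  2281: Thu (+1)  2282: Fri (+1)  2283: Sat (+1)  2284: Mon (+2)
  2285: Tue (+1)  2286: Wed (+1)  2287: Thu (+1)  2288: Sat (+2)  … (6 more years) …
  2295: Sun (+1) ✓  2296: Tue (+2)  2297: Wed (+1)  2298: Thu (+1)  2299: Fri (+1)
  2300: Sat (+1)  2301: Sun (+1) ✓  2302: Mon (+1)  2303: Tue (+1)  2304: Thu (+2)
  2305: Fri (+1)  2306: Sat (+1)  2307: Sun (+1) ✓  2308: Tue (+2)
Sunday years: 2278, 2289, 2295, 2301, 2307 — 5 in total.

5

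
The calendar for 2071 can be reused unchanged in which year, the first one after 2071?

Two years share a calendar iff Jan 1 falls on the same weekday and both are leap or both are common. 2071: Jan 1 is Thursday, common year.
2072: Jan 1 Friday, leap
2073: Jan 1 Sunday, common
2074: Jan 1 Monday, common
2075: Jan 1 Tuesday, common
2076: Jan 1 Wednesday, leap
2077: Jan 1 Friday, common
2078: Jan 1 Saturday, common
2079: Jan 1 Sunday, common
2080: Jan 1 Monday, leap
2081: Jan 1 Wednesday, common
2082: Jan 1 Thursday, common
2082 matches on both conditions.

2082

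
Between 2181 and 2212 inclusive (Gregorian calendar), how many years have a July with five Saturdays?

July has 31 days; it has five Saturdays when Saturday falls among the first (month-length − 28) days — i.e. when July 1 is one of Saturday/Friday/Thursday.
July 1 by year: 2181:Sun 2182:Mon 2183:Tue 2184:Thu✓ 2185:Fri✓ 2186:Sat✓ 2187:Sun 2188:Tue 2189:Wed 2190:Thu✓ 2191:Fri✓ 2192:Sun 2193:Mon 2194:Tue 2195:Wed 2196:Fri✓ 2197:Sat✓ 2198:Sun 2199:Mon 2200:Tue 2201:Wed 2202:Thu✓ 2203:Fri✓ 2204:Sun 2205:Mon 2206:Tue 2207:Wed 2208:Fri✓ 2209:Sat✓ 2210:Sun 2211:Mon 2212:Wed
Years with five Saturdays: 2184, 2185, 2186, 2190, 2191, 2196, 2197, 2202, 2203, 2208, 2209 → 11.

11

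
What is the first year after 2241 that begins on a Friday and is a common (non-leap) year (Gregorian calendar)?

2247

Jan 1 advances by 2 weekdays after a leap year and by 1 after a common year.
2241: Jan 1 is Friday.
2242: Saturday
2243: Sunday
2244: Monday (leap)
2245: Wednesday
2246: Thursday
2247: Friday
2247 begins on a Friday and is a common year.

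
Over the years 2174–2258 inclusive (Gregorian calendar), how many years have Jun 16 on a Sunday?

Track Jun 16's weekday year by year (advancing +1, or +2 across a Feb 29):
  2174: Thu  2175: Fri (+1)  2176: Sun (+2) ✓  2177: Mon (+1)  2178: Tue (+1)
  2179: Wed (+1)  2180: Fri (+2)  2181: Sat (+1)  2182: Sun (+1) ✓  2183: Mon (+1)
  2184: Wed (+2)  2185: Thu (+1)  2186: Fri (+1)  2187: Sat (+1)  … (57 more years) …
  2245: Mon (+1)  2246: Tue (+1)  2247: Wed (+1)  2248: Fri (+2)  2249: Sat (+1)
  2250: Sun (+1) ✓  2251: Mon (+1)  2252: Wed (+2)  2253: Thu (+1)  2254: Fri (+1)
  2255: Sat (+1)  2256: Mon (+2)  2257: Tue (+1)  2258: Wed (+1)
Sunday years: 2176, 2182, 2193, 2199, 2205, 2211, 2216, 2222, 2233, 2239, 2244, 2250 — 12 in total.

12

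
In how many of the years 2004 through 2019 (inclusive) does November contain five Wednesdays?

5

November has 30 days; it has five Wednesdays when Wednesday falls among the first (month-length − 28) days — i.e. when November 1 is one of Wednesday/Tuesday.
November 1 by year: 2004:Mon 2005:Tue✓ 2006:Wed✓ 2007:Thu 2008:Sat 2009:Sun 2010:Mon 2011:Tue✓ 2012:Thu 2013:Fri 2014:Sat 2015:Sun 2016:Tue✓ 2017:Wed✓ 2018:Thu 2019:Fri
Years with five Wednesdays: 2005, 2006, 2011, 2016, 2017 → 5.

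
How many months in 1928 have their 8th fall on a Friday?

1

Check the 8th of each month of 1928: Jan 8: Sun, Feb 8: Wed, Mar 8: Thu, Apr 8: Sun, May 8: Tue, Jun 8: Fri, Jul 8: Sun, Aug 8: Wed, Sep 8: Sat, Oct 8: Mon, Nov 8: Thu, Dec 8: Sat.
Friday occurs in June — 1 month.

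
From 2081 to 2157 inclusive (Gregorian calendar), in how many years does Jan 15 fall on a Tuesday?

11

Track Jan 15's weekday year by year (advancing +1, or +2 across a Feb 29):
  2081: Wed  2082: Thu (+1)  2083: Fri (+1)  2084: Sat (+1)  2085: Mon (+2)
  2086: Tue (+1) ✓  2087: Wed (+1)  2088: Thu (+1)  2089: Sat (+2)  2090: Sun (+1)
  2091: Mon (+1)  2092: Tue (+1) ✓  2093: Thu (+2)  2094: Fri (+1)  … (49 more years) …
  2144: Wed (+1)  2145: Fri (+2)  2146: Sat (+1)  2147: Sun (+1)  2148: Mon (+1)
  2149: Wed (+2)  2150: Thu (+1)  2151: Fri (+1)  2152: Sat (+1)  2153: Mon (+2)
  2154: Tue (+1) ✓  2155: Wed (+1)  2156: Thu (+1)  2157: Sat (+2)
Tuesday years: 2086, 2092, 2097, 2104, 2109, 2115, 2126, 2132, 2137, 2143, 2154 — 11 in total.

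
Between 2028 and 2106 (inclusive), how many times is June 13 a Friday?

12

Track June 13's weekday year by year (advancing +1, or +2 across a Feb 29):
  2028: Tue  2029: Wed (+1)  2030: Thu (+1)  2031: Fri (+1) ✓  2032: Sun (+2)
  2033: Mon (+1)  2034: Tue (+1)  2035: Wed (+1)  2036: Fri (+2) ✓  2037: Sat (+1)
  2038: Sun (+1)  2039: Mon (+1)  2040: Wed (+2)  2041: Thu (+1)  … (51 more years) …
  2093: Sat (+1)  2094: Sun (+1)  2095: Mon (+1)  2096: Wed (+2)  2097: Thu (+1)
  2098: Fri (+1) ✓  2099: Sat (+1)  2100: Sun (+1)  2101: Mon (+1)  2102: Tue (+1)
  2103: Wed (+1)  2104: Fri (+2) ✓  2105: Sat (+1)  2106: Sun (+1)
Friday years: 2031, 2036, 2042, 2053, 2059, 2064, 2070, 2081, 2087, 2092, 2098, 2104 — 12 in total.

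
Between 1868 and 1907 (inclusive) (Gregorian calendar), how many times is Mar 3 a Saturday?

Track Mar 3's weekday year by year (advancing +1, or +2 across a Feb 29):
  1868: Tue  1869: Wed (+1)  1870: Thu (+1)  1871: Fri (+1)  1872: Sun (+2)
  1873: Mon (+1)  1874: Tue (+1)  1875: Wed (+1)  1876: Fri (+2)  1877: Sat (+1) ✓
  1878: Sun (+1)  1879: Mon (+1)  1880: Wed (+2)  1881: Thu (+1)  … (12 more years) …
  1894: Sat (+1) ✓  1895: Sun (+1)  1896: Tue (+2)  1897: Wed (+1)  1898: Thu (+1)
  1899: Fri (+1)  1900: Sat (+1) ✓  1901: Sun (+1)  1902: Mon (+1)  1903: Tue (+1)
  1904: Thu (+2)  1905: Fri (+1)  1906: Sat (+1) ✓  1907: Sun (+1)
Saturday years: 1877, 1883, 1888, 1894, 1900, 1906 — 6 in total.

6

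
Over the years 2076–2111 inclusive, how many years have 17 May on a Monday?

Track 17 May's weekday year by year (advancing +1, or +2 across a Feb 29):
  2076: Sun  2077: Mon (+1) ✓  2078: Tue (+1)  2079: Wed (+1)  2080: Fri (+2)
  2081: Sat (+1)  2082: Sun (+1)  2083: Mon (+1) ✓  2084: Wed (+2)  2085: Thu (+1)
  2086: Fri (+1)  2087: Sat (+1)  2088: Mon (+2) ✓  2089: Tue (+1)  … (8 more years) …
  2098: Sat (+1)  2099: Sun (+1)  2100: Mon (+1) ✓  2101: Tue (+1)  2102: Wed (+1)
  2103: Thu (+1)  2104: Sat (+2)  2105: Sun (+1)  2106: Mon (+1) ✓  2107: Tue (+1)
  2108: Thu (+2)  2109: Fri (+1)  2110: Sat (+1)  2111: Sun (+1)
Monday years: 2077, 2083, 2088, 2094, 2100, 2106 — 6 in total.

6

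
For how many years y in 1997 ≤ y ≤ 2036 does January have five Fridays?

January has 31 days; it has five Fridays when Friday falls among the first (month-length − 28) days — i.e. when January 1 is one of Friday/Thursday/Wednesday.
January 1 by year: 1997:Wed✓ 1998:Thu✓ 1999:Fri✓ 2000:Sat 2001:Mon 2002:Tue 2003:Wed✓ 2004:Thu✓ 2005:Sat 2006:Sun 2007:Mon 2008:Tue 2009:Thu✓ 2010:Fri✓ 2011:Sat …(10 more)… 2022:Sat 2023:Sun 2024:Mon 2025:Wed✓ 2026:Thu✓ 2027:Fri✓ 2028:Sat 2029:Mon 2030:Tue 2031:Wed✓ 2032:Thu✓ 2033:Sat 2034:Sun 2035:Mon 2036:Tue
Years with five Fridays: 1997, 1998, 1999, 2003, 2004, 2009, 2010, 2014, 2015, 2016, 2020, 2021, 2025, 2026, 2027, 2031, 2032 → 17.

17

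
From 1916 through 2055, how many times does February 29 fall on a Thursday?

Leap years in 1916–2055: 35 of them.
Feb 29 weekday advances by 5 (mod 7) from one leap year to the next four years later (or differs when a century non-leap intervenes).
Leap-day weekdays: 1916:Tue 1920:Sun 1924:Fri 1928:Wed 1932:Mon 1936:Sat 1940:Thu✓ 1944:Tue 1948:Sun 1952:Fri 1956:Wed 1960:Mon 1964:Sat …(9 more)… 2004:Sun 2008:Fri 2012:Wed 2016:Mon 2020:Sat 2024:Thu✓ 2028:Tue 2032:Sun 2036:Fri 2040:Wed 2044:Mon 2048:Sat 2052:Thu✓
Thursday: 1940, 1968, 1996, 2024, 2052 → 5.

5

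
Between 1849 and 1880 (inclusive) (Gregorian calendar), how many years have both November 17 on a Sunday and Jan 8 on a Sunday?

Check each year's weekday for November 17 and Jan 8:
  1849: Sat/Mon  1850: Sun/Tue  1851: Mon/Wed  1852: Wed/Thu  1853: Thu/Sat  1854: Fri/Sun  1855: Sat/Mon  1856: Mon/Tue  1857: Tue/Thu  1858: Wed/Fri  1859: Thu/Sat  1860: Sat/Sun  1861: Sun/Tue  1862: Mon/Wed  …(4 more)…  1867: Sun/Tue  1868: Tue/Wed  1869: Wed/Fri  1870: Thu/Sat  1871: Fri/Sun  1872: Sun/Mon  1873: Mon/Wed  1874: Tue/Thu  1875: Wed/Fri  1876: Fri/Sat  1877: Sat/Mon  1878: Sun/Tue  1879: Mon/Wed  1880: Wed/Thu
Both conditions hold in: no year — 0.

0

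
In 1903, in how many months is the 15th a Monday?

Check the 15th of each month of 1903: Jan 15: Thu, Feb 15: Sun, Mar 15: Sun, Apr 15: Wed, May 15: Fri, Jun 15: Mon, Jul 15: Wed, Aug 15: Sat, Sep 15: Tue, Oct 15: Thu, Nov 15: Sun, Dec 15: Tue.
Monday occurs in June — 1 month.

1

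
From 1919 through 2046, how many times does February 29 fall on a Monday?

Leap years in 1919–2046: 32 of them.
Feb 29 weekday advances by 5 (mod 7) from one leap year to the next four years later (or differs when a century non-leap intervenes).
Leap-day weekdays: 1920:Sun 1924:Fri 1928:Wed 1932:Mon✓ 1936:Sat 1940:Thu 1944:Tue 1948:Sun 1952:Fri 1956:Wed 1960:Mon✓ 1964:Sat 1968:Thu …(6 more)… 1996:Thu 2000:Tue 2004:Sun 2008:Fri 2012:Wed 2016:Mon✓ 2020:Sat 2024:Thu 2028:Tue 2032:Sun 2036:Fri 2040:Wed 2044:Mon✓
Monday: 1932, 1960, 1988, 2016, 2044 → 5.

5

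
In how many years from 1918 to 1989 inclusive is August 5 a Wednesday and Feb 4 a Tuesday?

Check each year's weekday for August 5 and Feb 4:
  1918: Mon/Mon  1919: Tue/Tue  1920: Thu/Wed  1921: Fri/Fri  1922: Sat/Sat  1923: Sun/Sun  1924: Tue/Mon  1925: Wed/Wed  1926: Thu/Thu  1927: Fri/Fri  1928: Sun/Sat  1929: Mon/Mon  1930: Tue/Tue  1931: Wed/Wed  …(44 more)…  1976: Thu/Wed  1977: Fri/Fri  1978: Sat/Sat  1979: Sun/Sun  1980: Tue/Mon  1981: Wed/Wed  1982: Thu/Thu  1983: Fri/Fri  1984: Sun/Sat  1985: Mon/Mon  1986: Tue/Tue  1987: Wed/Wed  1988: Fri/Thu  1989: Sat/Sat
Both conditions hold in: 1936, 1964 — 2.

2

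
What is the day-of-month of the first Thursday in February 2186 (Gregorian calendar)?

February 1, 2186 is a Wednesday, so the first Thursday is the 2nd.
The first Thursday is 2 + 0 = 2.

2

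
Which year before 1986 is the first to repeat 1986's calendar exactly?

Two years share a calendar iff Jan 1 falls on the same weekday and both are leap or both are common. 1986: Jan 1 is Wednesday, common year.
1985: Jan 1 Tuesday, common
1984: Jan 1 Sunday, leap
1983: Jan 1 Saturday, common
1982: Jan 1 Friday, common
1981: Jan 1 Thursday, common
1980: Jan 1 Tuesday, leap
1979: Jan 1 Monday, common
1978: Jan 1 Sunday, common
1977: Jan 1 Saturday, common
1976: Jan 1 Thursday, leap
1975: Jan 1 Wednesday, common
1975 matches on both conditions.

1975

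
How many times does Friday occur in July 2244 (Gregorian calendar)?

July 2244 has 31 days and begins on Monday.
The first Friday is July 5.
Fridays fall on 5, 12, 19, 26 — that's 4.

4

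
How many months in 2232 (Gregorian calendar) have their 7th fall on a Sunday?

1

Check the 7th of each month of 2232: Jan 7: Sat, Feb 7: Tue, Mar 7: Wed, Apr 7: Sat, May 7: Mon, Jun 7: Thu, Jul 7: Sat, Aug 7: Tue, Sep 7: Fri, Oct 7: Sun, Nov 7: Wed, Dec 7: Fri.
Sunday occurs in October — 1 month.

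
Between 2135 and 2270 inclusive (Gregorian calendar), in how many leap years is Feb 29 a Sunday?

4

Leap years in 2135–2270: 33 of them.
Feb 29 weekday advances by 5 (mod 7) from one leap year to the next four years later (or differs when a century non-leap intervenes).
Leap-day weekdays: 2136:Wed 2140:Mon 2144:Sat 2148:Thu 2152:Tue 2156:Sun✓ 2160:Fri 2164:Wed 2168:Mon 2172:Sat 2176:Thu 2180:Tue 2184:Sun✓ …(7 more)… 2220:Tue 2224:Sun✓ 2228:Fri 2232:Wed 2236:Mon 2240:Sat 2244:Thu 2248:Tue 2252:Sun✓ 2256:Fri 2260:Wed 2264:Mon 2268:Sat
Sunday: 2156, 2184, 2224, 2252 → 4.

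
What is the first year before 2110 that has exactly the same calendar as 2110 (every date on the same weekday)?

Two years share a calendar iff Jan 1 falls on the same weekday and both are leap or both are common. 2110: Jan 1 is Wednesday, common year.
2109: Jan 1 Tuesday, common
2108: Jan 1 Sunday, leap
2107: Jan 1 Saturday, common
2106: Jan 1 Friday, common
2105: Jan 1 Thursday, common
2104: Jan 1 Tuesday, leap
2103: Jan 1 Monday, common
2102: Jan 1 Sunday, common
2101: Jan 1 Saturday, common
2100: Jan 1 Friday, common
2099: Jan 1 Thursday, common
2098: Jan 1 Wednesday, common
2098 matches on both conditions.

2098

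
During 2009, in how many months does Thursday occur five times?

5

A month of length L has five Thursdays iff its first Thursday is on day ≤ L−28 (so day 1–3 in a 31-day month, 1–2 in a 30-day month, day 1 in a leap February).
Checking each month of 2009: Jan starts Thu (31d) ✓; Feb starts Sun (28d); Mar starts Sun (31d); Apr starts Wed (30d) ✓; May starts Fri (31d); Jun starts Mon (30d); Jul starts Wed (31d) ✓; Aug starts Sat (31d); Sep starts Tue (30d); Oct starts Thu (31d) ✓; Nov starts Sun (30d); Dec starts Tue (31d) ✓.
Five-Thursday months: January, April, July, October, December → 5.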